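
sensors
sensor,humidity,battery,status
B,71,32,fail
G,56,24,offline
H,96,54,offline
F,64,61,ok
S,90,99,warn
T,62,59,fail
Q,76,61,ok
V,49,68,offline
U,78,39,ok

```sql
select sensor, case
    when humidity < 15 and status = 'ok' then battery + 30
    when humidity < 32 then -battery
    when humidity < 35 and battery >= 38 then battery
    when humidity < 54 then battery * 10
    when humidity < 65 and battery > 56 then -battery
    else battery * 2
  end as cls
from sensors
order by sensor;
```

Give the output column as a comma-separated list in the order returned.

sensor=B: ELSE → 64
sensor=F: humidity < 65 and battery > 56 → -61
sensor=G: ELSE → 48
sensor=H: ELSE → 108
sensor=Q: ELSE → 122
sensor=S: ELSE → 198
sensor=T: humidity < 65 and battery > 56 → -59
sensor=U: ELSE → 78
sensor=V: humidity < 54 → 680

64, -61, 48, 108, 122, 198, -59, 78, 680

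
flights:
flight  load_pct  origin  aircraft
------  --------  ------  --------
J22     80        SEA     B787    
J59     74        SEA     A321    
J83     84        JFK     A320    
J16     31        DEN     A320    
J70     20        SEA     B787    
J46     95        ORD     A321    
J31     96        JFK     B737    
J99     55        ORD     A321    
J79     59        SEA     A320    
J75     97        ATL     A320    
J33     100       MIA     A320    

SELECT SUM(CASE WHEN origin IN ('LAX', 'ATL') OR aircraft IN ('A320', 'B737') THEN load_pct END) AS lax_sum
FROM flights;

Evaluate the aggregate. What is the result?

467

flight=J22: ✗
flight=J59: ✗
flight=J83: ✓ → 84
flight=J16: ✓ → 31
flight=J70: ✗
flight=J46: ✗
flight=J31: ✓ → 96
flight=J99: ✗
flight=J79: ✓ → 59
flight=J75: ✓ → 97
flight=J33: ✓ → 100
lax_sum = 84 + 31 + 96 + 59 + 97 + 100 = 467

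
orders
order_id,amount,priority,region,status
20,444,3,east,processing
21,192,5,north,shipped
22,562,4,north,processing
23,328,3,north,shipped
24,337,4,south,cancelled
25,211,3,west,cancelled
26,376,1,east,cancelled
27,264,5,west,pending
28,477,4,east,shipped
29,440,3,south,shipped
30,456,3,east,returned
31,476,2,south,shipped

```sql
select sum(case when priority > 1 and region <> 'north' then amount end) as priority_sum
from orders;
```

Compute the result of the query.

order_id=20: ✓ → 444
order_id=21: ✗
order_id=22: ✗
order_id=23: ✗
order_id=24: ✓ → 337
order_id=25: ✓ → 211
order_id=26: ✗
order_id=27: ✓ → 264
order_id=28: ✓ → 477
order_id=29: ✓ → 440
order_id=30: ✓ → 456
order_id=31: ✓ → 476
priority_sum = 444 + 337 + 211 + 264 + 477 + 440 + 456 + 476 = 3105

3105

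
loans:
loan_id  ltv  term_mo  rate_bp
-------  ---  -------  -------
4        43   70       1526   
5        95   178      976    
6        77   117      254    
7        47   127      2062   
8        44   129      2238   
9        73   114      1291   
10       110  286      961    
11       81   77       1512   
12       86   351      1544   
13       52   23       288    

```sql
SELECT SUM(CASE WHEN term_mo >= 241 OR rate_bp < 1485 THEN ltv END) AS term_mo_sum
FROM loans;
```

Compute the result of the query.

loan_id=4: ✗
loan_id=5: ✓ → 95
loan_id=6: ✓ → 77
loan_id=7: ✗
loan_id=8: ✗
loan_id=9: ✓ → 73
loan_id=10: ✓ → 110
loan_id=11: ✗
loan_id=12: ✓ → 86
loan_id=13: ✓ → 52
term_mo_sum = 95 + 77 + 73 + 110 + 86 + 52 = 493

493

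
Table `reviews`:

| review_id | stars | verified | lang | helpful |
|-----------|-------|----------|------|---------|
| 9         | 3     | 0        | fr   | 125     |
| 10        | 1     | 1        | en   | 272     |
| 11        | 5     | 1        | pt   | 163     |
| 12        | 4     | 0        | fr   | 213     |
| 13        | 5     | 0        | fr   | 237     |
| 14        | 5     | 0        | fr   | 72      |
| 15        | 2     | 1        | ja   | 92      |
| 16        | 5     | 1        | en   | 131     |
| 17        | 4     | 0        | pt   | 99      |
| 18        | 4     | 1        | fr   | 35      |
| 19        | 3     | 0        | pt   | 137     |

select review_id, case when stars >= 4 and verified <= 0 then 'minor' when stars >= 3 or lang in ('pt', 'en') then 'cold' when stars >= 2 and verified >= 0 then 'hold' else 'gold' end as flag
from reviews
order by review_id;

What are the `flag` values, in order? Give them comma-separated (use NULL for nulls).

cold, cold, cold, minor, minor, minor, hold, cold, minor, cold, cold

review_id=9: stars >= 3 or lang in ('pt', 'en') → cold
review_id=10: stars >= 3 or lang in ('pt', 'en') → cold
review_id=11: stars >= 3 or lang in ('pt', 'en') → cold
review_id=12: stars >= 4 and verified <= 0 → minor
review_id=13: stars >= 4 and verified <= 0 → minor
review_id=14: stars >= 4 and verified <= 0 → minor
review_id=15: stars >= 2 and verified >= 0 → hold
review_id=16: stars >= 3 or lang in ('pt', 'en') → cold
review_id=17: stars >= 4 and verified <= 0 → minor
review_id=18: stars >= 3 or lang in ('pt', 'en') → cold
review_id=19: stars >= 3 or lang in ('pt', 'en') → cold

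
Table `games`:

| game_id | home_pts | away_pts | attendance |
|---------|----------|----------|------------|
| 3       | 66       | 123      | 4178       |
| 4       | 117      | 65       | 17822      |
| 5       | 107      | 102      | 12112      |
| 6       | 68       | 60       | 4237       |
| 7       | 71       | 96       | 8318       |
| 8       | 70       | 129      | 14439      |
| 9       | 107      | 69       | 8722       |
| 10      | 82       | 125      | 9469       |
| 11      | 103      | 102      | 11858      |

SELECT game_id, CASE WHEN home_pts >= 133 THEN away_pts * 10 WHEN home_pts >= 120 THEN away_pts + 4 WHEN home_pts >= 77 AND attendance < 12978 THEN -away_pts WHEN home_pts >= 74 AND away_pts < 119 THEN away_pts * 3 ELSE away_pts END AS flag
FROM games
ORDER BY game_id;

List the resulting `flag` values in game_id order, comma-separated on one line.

123, 195, -102, 60, 96, 129, -69, -125, -102

game_id=3: ELSE → 123
game_id=4: home_pts >= 74 AND away_pts < 119 → 195
game_id=5: home_pts >= 77 AND attendance < 12978 → -102
game_id=6: ELSE → 60
game_id=7: ELSE → 96
game_id=8: ELSE → 129
game_id=9: home_pts >= 77 AND attendance < 12978 → -69
game_id=10: home_pts >= 77 AND attendance < 12978 → -125
game_id=11: home_pts >= 77 AND attendance < 12978 → -102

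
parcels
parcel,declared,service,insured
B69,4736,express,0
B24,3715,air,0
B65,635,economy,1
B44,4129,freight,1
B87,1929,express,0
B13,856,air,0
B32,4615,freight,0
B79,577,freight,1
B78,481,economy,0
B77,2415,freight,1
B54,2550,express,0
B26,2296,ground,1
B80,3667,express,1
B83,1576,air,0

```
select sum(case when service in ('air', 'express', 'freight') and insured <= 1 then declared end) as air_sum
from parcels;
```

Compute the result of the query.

parcel=B69: ✓ → 4736
parcel=B24: ✓ → 3715
parcel=B65: ✗
parcel=B44: ✓ → 4129
parcel=B87: ✓ → 1929
parcel=B13: ✓ → 856
parcel=B32: ✓ → 4615
parcel=B79: ✓ → 577
parcel=B78: ✗
parcel=B77: ✓ → 2415
parcel=B54: ✓ → 2550
parcel=B26: ✗
parcel=B80: ✓ → 3667
parcel=B83: ✓ → 1576
air_sum = 4736 + 3715 + 4129 + 1929 + 856 + 4615 + 577 + 2415 + 2550 + 3667 + 1576 = 30765

30765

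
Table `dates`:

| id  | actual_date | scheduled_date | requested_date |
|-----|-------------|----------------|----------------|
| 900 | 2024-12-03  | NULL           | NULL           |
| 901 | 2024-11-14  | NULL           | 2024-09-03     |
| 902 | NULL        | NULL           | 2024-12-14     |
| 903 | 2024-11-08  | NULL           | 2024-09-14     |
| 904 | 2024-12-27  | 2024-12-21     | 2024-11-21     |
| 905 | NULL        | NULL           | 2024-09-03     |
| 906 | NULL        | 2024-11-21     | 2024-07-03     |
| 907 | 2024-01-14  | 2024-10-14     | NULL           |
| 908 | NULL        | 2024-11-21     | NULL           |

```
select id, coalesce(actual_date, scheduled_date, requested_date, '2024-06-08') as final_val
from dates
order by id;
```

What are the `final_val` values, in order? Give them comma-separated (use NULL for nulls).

id=900: actual_date=2024-12-03 → 2024-12-03
id=901: actual_date=2024-11-14 → 2024-11-14
id=902: actual_date=NULL, scheduled_date=NULL, requested_date=2024-12-14 → 2024-12-14
id=903: actual_date=2024-11-08 → 2024-11-08
id=904: actual_date=2024-12-27 → 2024-12-27
id=905: actual_date=NULL, scheduled_date=NULL, requested_date=2024-09-03 → 2024-09-03
id=906: actual_date=NULL, scheduled_date=2024-11-21 → 2024-11-21
id=907: actual_date=2024-01-14 → 2024-01-14
id=908: actual_date=NULL, scheduled_date=2024-11-21 → 2024-11-21

2024-12-03, 2024-11-14, 2024-12-14, 2024-11-08, 2024-12-27, 2024-09-03, 2024-11-21, 2024-01-14, 2024-11-21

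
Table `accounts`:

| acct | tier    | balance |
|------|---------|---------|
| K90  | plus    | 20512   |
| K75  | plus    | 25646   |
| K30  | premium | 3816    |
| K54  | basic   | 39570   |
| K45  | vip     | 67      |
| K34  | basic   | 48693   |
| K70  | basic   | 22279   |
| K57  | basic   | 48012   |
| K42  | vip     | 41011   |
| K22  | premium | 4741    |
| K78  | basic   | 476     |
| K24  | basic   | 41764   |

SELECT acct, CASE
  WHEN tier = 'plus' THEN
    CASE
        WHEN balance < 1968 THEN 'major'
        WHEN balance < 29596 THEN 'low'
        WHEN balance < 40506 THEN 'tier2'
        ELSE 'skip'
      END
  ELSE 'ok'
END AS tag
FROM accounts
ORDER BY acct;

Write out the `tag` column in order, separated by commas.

ok, ok, ok, ok, ok, ok, ok, ok, ok, low, ok, low

acct=K22: tier='premium' → outer ELSE → ok
acct=K24: tier='basic' → outer ELSE → ok
acct=K30: tier='premium' → outer ELSE → ok
acct=K34: tier='basic' → outer ELSE → ok
acct=K42: tier='vip' → outer ELSE → ok
acct=K45: tier='vip' → outer ELSE → ok
acct=K54: tier='basic' → outer ELSE → ok
acct=K57: tier='basic' → outer ELSE → ok
acct=K70: tier='basic' → outer ELSE → ok
acct=K75: tier='plus' → inner[balance < 29596] → low
acct=K78: tier='basic' → outer ELSE → ok
acct=K90: tier='plus' → inner[balance < 29596] → low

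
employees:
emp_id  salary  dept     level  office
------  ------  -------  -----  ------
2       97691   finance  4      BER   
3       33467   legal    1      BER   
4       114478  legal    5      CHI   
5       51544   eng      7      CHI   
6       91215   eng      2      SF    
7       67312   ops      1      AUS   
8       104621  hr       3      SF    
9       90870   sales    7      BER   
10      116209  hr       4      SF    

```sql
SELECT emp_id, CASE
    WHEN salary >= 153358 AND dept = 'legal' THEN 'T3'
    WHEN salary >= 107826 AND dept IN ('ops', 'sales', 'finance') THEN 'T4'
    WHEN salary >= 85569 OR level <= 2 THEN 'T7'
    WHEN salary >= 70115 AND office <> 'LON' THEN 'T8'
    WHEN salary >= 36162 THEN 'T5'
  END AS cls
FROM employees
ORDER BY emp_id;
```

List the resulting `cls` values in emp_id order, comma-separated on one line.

T7, T7, T7, T5, T7, T7, T7, T7, T7

emp_id=2: salary >= 85569 OR level <= 2 → T7
emp_id=3: salary >= 85569 OR level <= 2 → T7
emp_id=4: salary >= 85569 OR level <= 2 → T7
emp_id=5: salary >= 36162 → T5
emp_id=6: salary >= 85569 OR level <= 2 → T7
emp_id=7: salary >= 85569 OR level <= 2 → T7
emp_id=8: salary >= 85569 OR level <= 2 → T7
emp_id=9: salary >= 85569 OR level <= 2 → T7
emp_id=10: salary >= 85569 OR level <= 2 → T7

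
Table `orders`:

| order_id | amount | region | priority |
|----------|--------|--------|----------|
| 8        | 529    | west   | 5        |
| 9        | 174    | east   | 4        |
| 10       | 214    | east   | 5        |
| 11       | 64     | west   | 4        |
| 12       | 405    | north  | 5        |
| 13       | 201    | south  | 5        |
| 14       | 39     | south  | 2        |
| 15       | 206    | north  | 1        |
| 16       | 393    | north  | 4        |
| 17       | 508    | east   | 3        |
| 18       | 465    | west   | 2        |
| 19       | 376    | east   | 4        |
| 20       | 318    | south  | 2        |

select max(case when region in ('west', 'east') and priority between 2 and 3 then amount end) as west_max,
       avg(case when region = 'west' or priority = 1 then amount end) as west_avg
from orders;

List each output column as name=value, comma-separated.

west_max=508, west_avg=316

[west_max: region in ('west', 'east') and priority between 2 and 3]
order_id=8: ✗
order_id=9: ✗
order_id=10: ✗
order_id=11: ✗
order_id=12: ✗
order_id=13: ✗
order_id=14: ✗
order_id=15: ✗
order_id=16: ✗
order_id=17: ✓ → 508
order_id=18: ✓ → 465
order_id=19: ✗
order_id=20: ✗
west_max = MAX(508, 465) = 508
—
[west_avg: region = 'west' or priority = 1]
order_id=8: ✓ → 529
order_id=9: ✗
order_id=10: ✗
order_id=11: ✓ → 64
order_id=12: ✗
order_id=13: ✗
order_id=14: ✗
order_id=15: ✓ → 206
order_id=16: ✗
order_id=17: ✗
order_id=18: ✓ → 465
order_id=19: ✗
order_id=20: ✗
west_avg = (529 + 64 + 206 + 465) / 4 = 316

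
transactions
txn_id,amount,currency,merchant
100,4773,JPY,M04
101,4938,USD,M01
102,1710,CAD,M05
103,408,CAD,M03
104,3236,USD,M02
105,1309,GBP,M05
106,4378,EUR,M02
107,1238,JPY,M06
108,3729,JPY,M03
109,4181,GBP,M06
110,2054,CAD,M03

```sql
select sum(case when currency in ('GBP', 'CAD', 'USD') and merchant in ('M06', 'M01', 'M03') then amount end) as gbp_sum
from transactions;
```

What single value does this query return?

txn_id=100: ✗
txn_id=101: ✓ → 4938
txn_id=102: ✗
txn_id=103: ✓ → 408
txn_id=104: ✗
txn_id=105: ✗
txn_id=106: ✗
txn_id=107: ✗
txn_id=108: ✗
txn_id=109: ✓ → 4181
txn_id=110: ✓ → 2054
gbp_sum = 4938 + 408 + 4181 + 2054 = 11581

11581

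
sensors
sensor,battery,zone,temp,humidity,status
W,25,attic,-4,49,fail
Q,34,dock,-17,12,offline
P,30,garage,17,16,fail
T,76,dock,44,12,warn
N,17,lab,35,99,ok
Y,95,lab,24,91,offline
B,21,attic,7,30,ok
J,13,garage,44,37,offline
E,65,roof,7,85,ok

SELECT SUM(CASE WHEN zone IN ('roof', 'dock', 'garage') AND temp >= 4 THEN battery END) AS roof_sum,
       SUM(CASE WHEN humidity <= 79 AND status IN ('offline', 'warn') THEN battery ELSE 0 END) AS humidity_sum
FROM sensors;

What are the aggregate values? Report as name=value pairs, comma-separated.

[roof_sum: zone IN ('roof', 'dock', 'garage') AND temp >= 4]
sensor=W: ✗
sensor=Q: ✗
sensor=P: ✓ → 30
sensor=T: ✓ → 76
sensor=N: ✗
sensor=Y: ✗
sensor=B: ✗
sensor=J: ✓ → 13
sensor=E: ✓ → 65
roof_sum = 30 + 76 + 13 + 65 = 184
—
[humidity_sum: humidity <= 79 AND status IN ('offline', 'warn')]
sensor=W: ✗
sensor=Q: ✓ → 34
sensor=P: ✗
sensor=T: ✓ → 76
sensor=N: ✗
sensor=Y: ✗
sensor=B: ✗
sensor=J: ✓ → 13
sensor=E: ✗
humidity_sum = 34 + 76 + 13 = 123

roof_sum=184, humidity_sum=123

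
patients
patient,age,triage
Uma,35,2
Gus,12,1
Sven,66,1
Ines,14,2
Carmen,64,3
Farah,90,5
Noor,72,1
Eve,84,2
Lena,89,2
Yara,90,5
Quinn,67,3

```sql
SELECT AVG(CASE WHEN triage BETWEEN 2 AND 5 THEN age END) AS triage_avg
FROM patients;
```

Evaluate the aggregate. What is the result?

patient=Uma: ✓ → 35
patient=Gus: ✗
patient=Sven: ✗
patient=Ines: ✓ → 14
patient=Carmen: ✓ → 64
patient=Farah: ✓ → 90
patient=Noor: ✗
patient=Eve: ✓ → 84
patient=Lena: ✓ → 89
patient=Yara: ✓ → 90
patient=Quinn: ✓ → 67
triage_avg = (35 + 14 + 64 + 90 + 84 + 89 + 90 + 67) / 8 = 66.625

66.625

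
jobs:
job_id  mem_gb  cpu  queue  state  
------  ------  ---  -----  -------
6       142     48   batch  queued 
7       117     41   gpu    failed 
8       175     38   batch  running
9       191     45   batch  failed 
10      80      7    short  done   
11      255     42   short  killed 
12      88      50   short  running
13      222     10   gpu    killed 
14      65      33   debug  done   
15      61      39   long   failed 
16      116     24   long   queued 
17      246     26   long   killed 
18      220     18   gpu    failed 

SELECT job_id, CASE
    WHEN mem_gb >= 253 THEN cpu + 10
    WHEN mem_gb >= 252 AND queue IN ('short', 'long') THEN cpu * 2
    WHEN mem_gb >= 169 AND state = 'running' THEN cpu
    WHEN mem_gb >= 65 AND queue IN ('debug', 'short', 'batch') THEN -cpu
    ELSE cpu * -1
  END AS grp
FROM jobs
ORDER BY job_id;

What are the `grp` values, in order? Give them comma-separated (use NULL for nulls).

job_id=6: mem_gb >= 65 AND queue IN ('debug', 'short', 'batch') → -48
job_id=7: ELSE → -41
job_id=8: mem_gb >= 169 AND state = 'running' → 38
job_id=9: mem_gb >= 65 AND queue IN ('debug', 'short', 'batch') → -45
job_id=10: mem_gb >= 65 AND queue IN ('debug', 'short', 'batch') → -7
job_id=11: mem_gb >= 253 → 52
job_id=12: mem_gb >= 65 AND queue IN ('debug', 'short', 'batch') → -50
job_id=13: ELSE → -10
job_id=14: mem_gb >= 65 AND queue IN ('debug', 'short', 'batch') → -33
job_id=15: ELSE → -39
job_id=16: ELSE → -24
job_id=17: ELSE → -26
job_id=18: ELSE → -18

-48, -41, 38, -45, -7, 52, -50, -10, -33, -39, -24, -26, -18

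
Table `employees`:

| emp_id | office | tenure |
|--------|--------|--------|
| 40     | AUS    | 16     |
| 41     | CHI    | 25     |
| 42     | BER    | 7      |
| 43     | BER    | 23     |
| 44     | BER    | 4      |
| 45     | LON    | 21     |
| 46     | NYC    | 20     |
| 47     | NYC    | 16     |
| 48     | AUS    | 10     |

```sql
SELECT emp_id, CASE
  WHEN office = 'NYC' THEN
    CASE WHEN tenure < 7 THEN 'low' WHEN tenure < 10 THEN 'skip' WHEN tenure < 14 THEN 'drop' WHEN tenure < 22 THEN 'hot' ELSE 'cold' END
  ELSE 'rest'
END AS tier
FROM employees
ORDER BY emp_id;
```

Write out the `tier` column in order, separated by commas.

emp_id=40: office='AUS' → outer ELSE → rest
emp_id=41: office='CHI' → outer ELSE → rest
emp_id=42: office='BER' → outer ELSE → rest
emp_id=43: office='BER' → outer ELSE → rest
emp_id=44: office='BER' → outer ELSE → rest
emp_id=45: office='LON' → outer ELSE → rest
emp_id=46: office='NYC' → inner[tenure < 22] → hot
emp_id=47: office='NYC' → inner[tenure < 22] → hot
emp_id=48: office='AUS' → outer ELSE → rest

rest, rest, rest, rest, rest, rest, hot, hot, rest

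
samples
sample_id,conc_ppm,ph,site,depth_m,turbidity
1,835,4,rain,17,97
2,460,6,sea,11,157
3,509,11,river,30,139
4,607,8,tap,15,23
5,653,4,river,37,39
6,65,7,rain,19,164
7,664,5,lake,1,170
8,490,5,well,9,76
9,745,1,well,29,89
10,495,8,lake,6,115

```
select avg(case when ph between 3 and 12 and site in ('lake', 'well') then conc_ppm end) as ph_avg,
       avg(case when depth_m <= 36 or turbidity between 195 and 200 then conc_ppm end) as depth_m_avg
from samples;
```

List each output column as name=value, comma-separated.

[ph_avg: ph between 3 and 12 and site in ('lake', 'well')]
sample_id=1: ✗
sample_id=2: ✗
sample_id=3: ✗
sample_id=4: ✗
sample_id=5: ✗
sample_id=6: ✗
sample_id=7: ✓ → 664
sample_id=8: ✓ → 490
sample_id=9: ✗
sample_id=10: ✓ → 495
ph_avg = (664 + 490 + 495) / 3 = 549.6666666667
—
[depth_m_avg: depth_m <= 36 or turbidity between 195 and 200]
sample_id=1: ✓ → 835
sample_id=2: ✓ → 460
sample_id=3: ✓ → 509
sample_id=4: ✓ → 607
sample_id=5: ✗
sample_id=6: ✓ → 65
sample_id=7: ✓ → 664
sample_id=8: ✓ → 490
sample_id=9: ✓ → 745
sample_id=10: ✓ → 495
depth_m_avg = (835 + 460 + 509 + 607 + 65 + 664 + 490 + 745 + 495) / 9 = 541.1111111111

ph_avg=549.6666666667, depth_m_avg=541.1111111111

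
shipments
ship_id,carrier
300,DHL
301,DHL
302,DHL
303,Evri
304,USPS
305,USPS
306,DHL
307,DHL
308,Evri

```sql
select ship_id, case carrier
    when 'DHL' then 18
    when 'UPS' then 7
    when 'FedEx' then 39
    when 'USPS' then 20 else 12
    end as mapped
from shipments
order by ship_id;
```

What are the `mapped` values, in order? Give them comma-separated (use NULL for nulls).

18, 18, 18, 12, 20, 20, 18, 18, 12

ship_id=300: carrier='DHL' → 18
ship_id=301: carrier='DHL' → 18
ship_id=302: carrier='DHL' → 18
ship_id=303: ELSE → 12
ship_id=304: carrier='USPS' → 20
ship_id=305: carrier='USPS' → 20
ship_id=306: carrier='DHL' → 18
ship_id=307: carrier='DHL' → 18
ship_id=308: ELSE → 12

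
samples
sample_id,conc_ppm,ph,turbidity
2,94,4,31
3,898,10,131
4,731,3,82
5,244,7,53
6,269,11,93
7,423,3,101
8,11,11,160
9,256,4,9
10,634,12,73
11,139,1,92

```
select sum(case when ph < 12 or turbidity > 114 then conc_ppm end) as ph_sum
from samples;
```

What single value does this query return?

3065

sample_id=2: ✓ → 94
sample_id=3: ✓ → 898
sample_id=4: ✓ → 731
sample_id=5: ✓ → 244
sample_id=6: ✓ → 269
sample_id=7: ✓ → 423
sample_id=8: ✓ → 11
sample_id=9: ✓ → 256
sample_id=10: ✗
sample_id=11: ✓ → 139
ph_sum = 94 + 898 + 731 + 244 + 269 + 423 + 11 + 256 + 139 = 3065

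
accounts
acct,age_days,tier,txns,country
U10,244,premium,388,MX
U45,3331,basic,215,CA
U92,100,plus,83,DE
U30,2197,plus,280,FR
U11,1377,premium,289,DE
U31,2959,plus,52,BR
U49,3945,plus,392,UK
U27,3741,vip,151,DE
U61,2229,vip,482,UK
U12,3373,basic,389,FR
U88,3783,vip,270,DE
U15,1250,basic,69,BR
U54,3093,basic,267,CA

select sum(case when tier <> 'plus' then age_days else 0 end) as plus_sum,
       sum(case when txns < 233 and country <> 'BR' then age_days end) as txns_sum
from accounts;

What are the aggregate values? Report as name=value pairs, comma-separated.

plus_sum=22421, txns_sum=7172

[plus_sum: tier <> 'plus']
acct=U10: ✓ → 244
acct=U45: ✓ → 3331
acct=U92: ✗
acct=U30: ✗
acct=U11: ✓ → 1377
acct=U31: ✗
acct=U49: ✗
acct=U27: ✓ → 3741
acct=U61: ✓ → 2229
acct=U12: ✓ → 3373
acct=U88: ✓ → 3783
acct=U15: ✓ → 1250
acct=U54: ✓ → 3093
plus_sum = 244 + 3331 + 1377 + 3741 + 2229 + 3373 + 3783 + 1250 + 3093 = 22421
—
[txns_sum: txns < 233 and country <> 'BR']
acct=U10: ✗
acct=U45: ✓ → 3331
acct=U92: ✓ → 100
acct=U30: ✗
acct=U11: ✗
acct=U31: ✗
acct=U49: ✗
acct=U27: ✓ → 3741
acct=U61: ✗
acct=U12: ✗
acct=U88: ✗
acct=U15: ✗
acct=U54: ✗
txns_sum = 3331 + 100 + 3741 = 7172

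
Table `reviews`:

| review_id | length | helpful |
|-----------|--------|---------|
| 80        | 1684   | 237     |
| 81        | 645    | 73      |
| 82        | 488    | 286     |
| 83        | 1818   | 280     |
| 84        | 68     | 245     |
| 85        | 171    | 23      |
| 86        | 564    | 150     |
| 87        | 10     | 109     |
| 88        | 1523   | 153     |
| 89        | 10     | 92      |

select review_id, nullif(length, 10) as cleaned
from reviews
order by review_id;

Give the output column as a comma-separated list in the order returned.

1684, 645, 488, 1818, 68, 171, 564, NULL, 1523, NULL

review_id=80: length=1684 vs 10: differ → 1684
review_id=81: length=645 vs 10: differ → 645
review_id=82: length=488 vs 10: differ → 488
review_id=83: length=1818 vs 10: differ → 1818
review_id=84: length=68 vs 10: differ → 68
review_id=85: length=171 vs 10: differ → 171
review_id=86: length=564 vs 10: differ → 564
review_id=87: length=10 vs 10: equal → NULL
review_id=88: length=1523 vs 10: differ → 1523
review_id=89: length=10 vs 10: equal → NULL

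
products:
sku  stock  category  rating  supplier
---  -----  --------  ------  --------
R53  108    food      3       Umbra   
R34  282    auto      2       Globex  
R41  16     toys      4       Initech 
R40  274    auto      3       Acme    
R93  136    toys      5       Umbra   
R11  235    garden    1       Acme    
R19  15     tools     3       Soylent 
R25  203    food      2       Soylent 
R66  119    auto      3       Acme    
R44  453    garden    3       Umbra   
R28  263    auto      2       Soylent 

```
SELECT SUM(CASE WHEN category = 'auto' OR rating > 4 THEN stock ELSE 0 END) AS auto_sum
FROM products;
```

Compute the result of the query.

sku=R53: ✗
sku=R34: ✓ → 282
sku=R41: ✗
sku=R40: ✓ → 274
sku=R93: ✓ → 136
sku=R11: ✗
sku=R19: ✗
sku=R25: ✗
sku=R66: ✓ → 119
sku=R44: ✗
sku=R28: ✓ → 263
auto_sum = 282 + 274 + 136 + 119 + 263 = 1074

1074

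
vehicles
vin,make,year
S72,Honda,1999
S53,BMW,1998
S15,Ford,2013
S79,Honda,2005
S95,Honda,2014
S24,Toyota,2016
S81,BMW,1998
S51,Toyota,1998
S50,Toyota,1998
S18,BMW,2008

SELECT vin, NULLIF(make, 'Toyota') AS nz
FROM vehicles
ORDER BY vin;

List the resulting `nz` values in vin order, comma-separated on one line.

vin=S15: make=Ford vs Toyota: differ → Ford
vin=S18: make=BMW vs Toyota: differ → BMW
vin=S24: make=Toyota vs Toyota: equal → NULL
vin=S50: make=Toyota vs Toyota: equal → NULL
vin=S51: make=Toyota vs Toyota: equal → NULL
vin=S53: make=BMW vs Toyota: differ → BMW
vin=S72: make=Honda vs Toyota: differ → Honda
vin=S79: make=Honda vs Toyota: differ → Honda
vin=S81: make=BMW vs Toyota: differ → BMW
vin=S95: make=Honda vs Toyota: differ → Honda

Ford, BMW, NULL, NULL, NULL, BMW, Honda, Honda, BMW, Honda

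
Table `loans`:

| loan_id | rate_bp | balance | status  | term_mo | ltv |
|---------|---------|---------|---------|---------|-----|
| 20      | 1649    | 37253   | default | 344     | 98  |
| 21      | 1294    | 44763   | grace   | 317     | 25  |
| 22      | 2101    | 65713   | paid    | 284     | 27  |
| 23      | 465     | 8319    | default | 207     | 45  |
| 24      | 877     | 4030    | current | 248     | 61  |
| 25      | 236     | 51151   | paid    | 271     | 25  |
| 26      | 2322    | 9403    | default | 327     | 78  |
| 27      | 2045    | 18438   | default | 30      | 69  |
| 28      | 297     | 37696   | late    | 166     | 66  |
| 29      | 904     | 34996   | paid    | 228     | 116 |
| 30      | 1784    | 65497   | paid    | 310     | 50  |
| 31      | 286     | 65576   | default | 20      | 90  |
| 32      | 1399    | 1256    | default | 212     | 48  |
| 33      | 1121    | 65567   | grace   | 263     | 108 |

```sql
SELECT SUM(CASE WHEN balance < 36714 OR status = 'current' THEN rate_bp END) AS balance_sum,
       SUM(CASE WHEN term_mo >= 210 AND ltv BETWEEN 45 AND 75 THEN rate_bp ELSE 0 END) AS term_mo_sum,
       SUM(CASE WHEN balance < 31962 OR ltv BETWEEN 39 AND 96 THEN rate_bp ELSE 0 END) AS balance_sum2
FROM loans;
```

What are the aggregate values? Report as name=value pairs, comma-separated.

balance_sum=8012, term_mo_sum=4060, balance_sum2=9475

[balance_sum: balance < 36714 OR status = 'current']
loan_id=20: ✗
loan_id=21: ✗
loan_id=22: ✗
loan_id=23: ✓ → 465
loan_id=24: ✓ → 877
loan_id=25: ✗
loan_id=26: ✓ → 2322
loan_id=27: ✓ → 2045
loan_id=28: ✗
loan_id=29: ✓ → 904
loan_id=30: ✗
loan_id=31: ✗
loan_id=32: ✓ → 1399
loan_id=33: ✗
balance_sum = 465 + 877 + 2322 + 2045 + 904 + 1399 = 8012
—
[term_mo_sum: term_mo >= 210 AND ltv BETWEEN 45 AND 75]
loan_id=20: ✗
loan_id=21: ✗
loan_id=22: ✗
loan_id=23: ✗
loan_id=24: ✓ → 877
loan_id=25: ✗
loan_id=26: ✗
loan_id=27: ✗
loan_id=28: ✗
loan_id=29: ✗
loan_id=30: ✓ → 1784
loan_id=31: ✗
loan_id=32: ✓ → 1399
loan_id=33: ✗
term_mo_sum = 877 + 1784 + 1399 = 4060
—
[balance_sum2: balance < 31962 OR ltv BETWEEN 39 AND 96]
loan_id=20: ✗
loan_id=21: ✗
loan_id=22: ✗
loan_id=23: ✓ → 465
loan_id=24: ✓ → 877
loan_id=25: ✗
loan_id=26: ✓ → 2322
loan_id=27: ✓ → 2045
loan_id=28: ✓ → 297
loan_id=29: ✗
loan_id=30: ✓ → 1784
loan_id=31: ✓ → 286
loan_id=32: ✓ → 1399
loan_id=33: ✗
balance_sum2 = 465 + 877 + 2322 + 2045 + 297 + 1784 + 286 + 1399 = 9475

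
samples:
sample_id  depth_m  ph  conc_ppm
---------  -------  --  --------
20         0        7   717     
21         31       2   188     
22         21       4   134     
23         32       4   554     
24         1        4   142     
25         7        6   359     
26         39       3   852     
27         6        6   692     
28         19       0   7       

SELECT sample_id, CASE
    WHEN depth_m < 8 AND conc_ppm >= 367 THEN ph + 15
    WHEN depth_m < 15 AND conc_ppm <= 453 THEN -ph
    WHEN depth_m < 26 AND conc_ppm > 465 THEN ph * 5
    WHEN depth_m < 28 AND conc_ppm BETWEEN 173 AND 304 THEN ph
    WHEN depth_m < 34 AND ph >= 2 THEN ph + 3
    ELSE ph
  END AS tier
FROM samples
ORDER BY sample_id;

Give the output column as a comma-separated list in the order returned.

22, 5, 7, 7, -4, -6, 3, 21, 0

sample_id=20: depth_m < 8 AND conc_ppm >= 367 → 22
sample_id=21: depth_m < 34 AND ph >= 2 → 5
sample_id=22: depth_m < 34 AND ph >= 2 → 7
sample_id=23: depth_m < 34 AND ph >= 2 → 7
sample_id=24: depth_m < 15 AND conc_ppm <= 453 → -4
sample_id=25: depth_m < 15 AND conc_ppm <= 453 → -6
sample_id=26: ELSE → 3
sample_id=27: depth_m < 8 AND conc_ppm >= 367 → 21
sample_id=28: ELSE → 0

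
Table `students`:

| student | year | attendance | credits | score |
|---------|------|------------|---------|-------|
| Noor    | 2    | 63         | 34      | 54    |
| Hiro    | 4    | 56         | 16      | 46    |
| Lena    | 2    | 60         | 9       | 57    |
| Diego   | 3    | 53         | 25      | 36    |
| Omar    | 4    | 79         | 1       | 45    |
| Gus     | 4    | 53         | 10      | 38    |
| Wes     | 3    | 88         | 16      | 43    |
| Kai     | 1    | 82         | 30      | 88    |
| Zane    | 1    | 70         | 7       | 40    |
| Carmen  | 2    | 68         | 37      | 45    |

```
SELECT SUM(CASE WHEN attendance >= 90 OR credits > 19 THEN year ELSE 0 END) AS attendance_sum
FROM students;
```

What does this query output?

student=Noor: ✓ → 2
student=Hiro: ✗
student=Lena: ✗
student=Diego: ✓ → 3
student=Omar: ✗
student=Gus: ✗
student=Wes: ✗
student=Kai: ✓ → 1
student=Zane: ✗
student=Carmen: ✓ → 2
attendance_sum = 2 + 3 + 1 + 2 = 8

8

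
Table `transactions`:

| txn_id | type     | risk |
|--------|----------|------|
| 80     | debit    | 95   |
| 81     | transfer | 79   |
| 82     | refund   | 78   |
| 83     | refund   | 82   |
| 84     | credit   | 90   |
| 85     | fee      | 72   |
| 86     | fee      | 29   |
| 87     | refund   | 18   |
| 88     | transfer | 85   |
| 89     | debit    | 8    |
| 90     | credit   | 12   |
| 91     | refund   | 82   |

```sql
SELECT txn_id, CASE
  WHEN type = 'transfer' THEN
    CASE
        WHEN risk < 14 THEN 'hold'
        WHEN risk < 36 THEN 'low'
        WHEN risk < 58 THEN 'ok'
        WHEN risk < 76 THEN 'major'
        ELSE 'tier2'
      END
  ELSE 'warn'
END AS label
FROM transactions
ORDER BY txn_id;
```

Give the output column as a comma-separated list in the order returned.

warn, tier2, warn, warn, warn, warn, warn, warn, tier2, warn, warn, warn

txn_id=80: type='debit' → outer ELSE → warn
txn_id=81: type='transfer' → inner[ELSE] → tier2
txn_id=82: type='refund' → outer ELSE → warn
txn_id=83: type='refund' → outer ELSE → warn
txn_id=84: type='credit' → outer ELSE → warn
txn_id=85: type='fee' → outer ELSE → warn
txn_id=86: type='fee' → outer ELSE → warn
txn_id=87: type='refund' → outer ELSE → warn
txn_id=88: type='transfer' → inner[ELSE] → tier2
txn_id=89: type='debit' → outer ELSE → warn
txn_id=90: type='credit' → outer ELSE → warn
txn_id=91: type='refund' → outer ELSE → warn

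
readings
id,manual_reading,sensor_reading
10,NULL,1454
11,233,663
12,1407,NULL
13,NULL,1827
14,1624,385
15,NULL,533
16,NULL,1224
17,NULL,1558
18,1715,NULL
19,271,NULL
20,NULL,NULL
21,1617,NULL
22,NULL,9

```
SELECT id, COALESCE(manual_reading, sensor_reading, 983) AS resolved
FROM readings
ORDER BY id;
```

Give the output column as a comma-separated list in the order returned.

id=10: manual_reading=NULL, sensor_reading=1454 → 1454
id=11: manual_reading=233 → 233
id=12: manual_reading=1407 → 1407
id=13: manual_reading=NULL, sensor_reading=1827 → 1827
id=14: manual_reading=1624 → 1624
id=15: manual_reading=NULL, sensor_reading=533 → 533
id=16: manual_reading=NULL, sensor_reading=1224 → 1224
id=17: manual_reading=NULL, sensor_reading=1558 → 1558
id=18: manual_reading=1715 → 1715
id=19: manual_reading=271 → 271
id=20: manual_reading=NULL, sensor_reading=NULL, → literal 983 → 983
id=21: manual_reading=1617 → 1617
id=22: manual_reading=NULL, sensor_reading=9 → 9

1454, 233, 1407, 1827, 1624, 533, 1224, 1558, 1715, 271, 983, 1617, 9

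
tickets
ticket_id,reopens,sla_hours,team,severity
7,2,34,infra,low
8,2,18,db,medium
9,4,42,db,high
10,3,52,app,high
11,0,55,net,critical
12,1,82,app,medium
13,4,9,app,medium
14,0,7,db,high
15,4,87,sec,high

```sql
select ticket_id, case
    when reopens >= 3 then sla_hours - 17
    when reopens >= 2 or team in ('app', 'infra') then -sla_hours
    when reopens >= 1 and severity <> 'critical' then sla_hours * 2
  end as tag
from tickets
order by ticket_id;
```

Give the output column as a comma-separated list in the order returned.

-34, -18, 25, 35, NULL, -82, -8, NULL, 70

ticket_id=7: reopens >= 2 or team in ('app', 'infra') → -34
ticket_id=8: reopens >= 2 or team in ('app', 'infra') → -18
ticket_id=9: reopens >= 3 → 25
ticket_id=10: reopens >= 3 → 35
ticket_id=11: (no match → NULL) → NULL
ticket_id=12: reopens >= 2 or team in ('app', 'infra') → -82
ticket_id=13: reopens >= 3 → -8
ticket_id=14: (no match → NULL) → NULL
ticket_id=15: reopens >= 3 → 70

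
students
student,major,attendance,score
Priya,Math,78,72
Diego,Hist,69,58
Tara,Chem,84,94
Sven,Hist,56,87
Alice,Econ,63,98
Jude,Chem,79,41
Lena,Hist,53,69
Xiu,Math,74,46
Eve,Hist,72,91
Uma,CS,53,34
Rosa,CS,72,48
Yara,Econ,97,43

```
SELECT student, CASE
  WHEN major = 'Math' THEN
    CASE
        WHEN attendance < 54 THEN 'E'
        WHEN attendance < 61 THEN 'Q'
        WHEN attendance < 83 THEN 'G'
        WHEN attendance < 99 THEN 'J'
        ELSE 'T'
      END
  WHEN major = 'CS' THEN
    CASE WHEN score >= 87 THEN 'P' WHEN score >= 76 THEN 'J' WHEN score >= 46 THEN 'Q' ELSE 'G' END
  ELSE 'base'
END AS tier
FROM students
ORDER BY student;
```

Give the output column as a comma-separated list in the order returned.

student=Alice: major='Econ' → outer ELSE → base
student=Diego: major='Hist' → outer ELSE → base
student=Eve: major='Hist' → outer ELSE → base
student=Jude: major='Chem' → outer ELSE → base
student=Lena: major='Hist' → outer ELSE → base
student=Priya: major='Math' → inner[attendance < 83] → G
student=Rosa: major='CS' → inner[score >= 46] → Q
student=Sven: major='Hist' → outer ELSE → base
student=Tara: major='Chem' → outer ELSE → base
student=Uma: major='CS' → inner[ELSE] → G
student=Xiu: major='Math' → inner[attendance < 83] → G
student=Yara: major='Econ' → outer ELSE → base

base, base, base, base, base, G, Q, base, base, G, G, base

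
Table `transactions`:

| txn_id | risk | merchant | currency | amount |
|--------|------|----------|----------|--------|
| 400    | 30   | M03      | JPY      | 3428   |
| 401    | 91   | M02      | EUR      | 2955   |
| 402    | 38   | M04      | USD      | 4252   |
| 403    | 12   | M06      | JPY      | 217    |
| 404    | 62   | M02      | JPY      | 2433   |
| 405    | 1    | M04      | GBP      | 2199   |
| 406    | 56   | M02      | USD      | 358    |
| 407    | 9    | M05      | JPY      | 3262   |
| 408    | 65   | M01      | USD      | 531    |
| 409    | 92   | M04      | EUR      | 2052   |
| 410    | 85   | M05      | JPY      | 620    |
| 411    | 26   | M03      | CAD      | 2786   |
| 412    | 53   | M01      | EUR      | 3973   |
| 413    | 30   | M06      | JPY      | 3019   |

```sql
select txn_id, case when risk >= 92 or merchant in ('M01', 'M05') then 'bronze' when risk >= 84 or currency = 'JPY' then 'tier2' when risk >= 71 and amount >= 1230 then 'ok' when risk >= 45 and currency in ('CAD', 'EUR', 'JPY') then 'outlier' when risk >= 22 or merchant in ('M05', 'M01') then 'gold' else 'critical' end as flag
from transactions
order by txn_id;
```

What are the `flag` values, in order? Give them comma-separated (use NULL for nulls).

txn_id=400: risk >= 84 or currency = 'JPY' → tier2
txn_id=401: risk >= 84 or currency = 'JPY' → tier2
txn_id=402: risk >= 22 or merchant in ('M05', 'M01') → gold
txn_id=403: risk >= 84 or currency = 'JPY' → tier2
txn_id=404: risk >= 84 or currency = 'JPY' → tier2
txn_id=405: ELSE → critical
txn_id=406: risk >= 22 or merchant in ('M05', 'M01') → gold
txn_id=407: risk >= 92 or merchant in ('M01', 'M05') → bronze
txn_id=408: risk >= 92 or merchant in ('M01', 'M05') → bronze
txn_id=409: risk >= 92 or merchant in ('M01', 'M05') → bronze
txn_id=410: risk >= 92 or merchant in ('M01', 'M05') → bronze
txn_id=411: risk >= 22 or merchant in ('M05', 'M01') → gold
txn_id=412: risk >= 92 or merchant in ('M01', 'M05') → bronze
txn_id=413: risk >= 84 or currency = 'JPY' → tier2

tier2, tier2, gold, tier2, tier2, critical, gold, bronze, bronze, bronze, bronze, gold, bronze, tier2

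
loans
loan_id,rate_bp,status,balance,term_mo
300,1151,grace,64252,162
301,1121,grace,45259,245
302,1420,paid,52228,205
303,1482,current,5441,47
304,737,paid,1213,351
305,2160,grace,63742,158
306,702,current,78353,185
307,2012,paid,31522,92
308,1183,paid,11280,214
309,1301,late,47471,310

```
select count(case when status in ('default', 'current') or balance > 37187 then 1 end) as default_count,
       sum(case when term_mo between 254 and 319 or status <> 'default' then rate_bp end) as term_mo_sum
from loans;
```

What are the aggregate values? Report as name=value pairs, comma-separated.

default_count=7, term_mo_sum=13269

[default_count: status in ('default', 'current') or balance > 37187]
loan_id=300: ✓ → 1
loan_id=301: ✓ → 1
loan_id=302: ✓ → 1
loan_id=303: ✓ → 1
loan_id=304: ✗
loan_id=305: ✓ → 1
loan_id=306: ✓ → 1
loan_id=307: ✗
loan_id=308: ✗
loan_id=309: ✓ → 1
default_count = COUNT(1, 1, 1, 1, 1, 1, 1) = 7
—
[term_mo_sum: term_mo between 254 and 319 or status <> 'default']
loan_id=300: ✓ → 1151
loan_id=301: ✓ → 1121
loan_id=302: ✓ → 1420
loan_id=303: ✓ → 1482
loan_id=304: ✓ → 737
loan_id=305: ✓ → 2160
loan_id=306: ✓ → 702
loan_id=307: ✓ → 2012
loan_id=308: ✓ → 1183
loan_id=309: ✓ → 1301
term_mo_sum = 1151 + 1121 + 1420 + 1482 + 737 + 2160 + 702 + 2012 + 1183 + 1301 = 13269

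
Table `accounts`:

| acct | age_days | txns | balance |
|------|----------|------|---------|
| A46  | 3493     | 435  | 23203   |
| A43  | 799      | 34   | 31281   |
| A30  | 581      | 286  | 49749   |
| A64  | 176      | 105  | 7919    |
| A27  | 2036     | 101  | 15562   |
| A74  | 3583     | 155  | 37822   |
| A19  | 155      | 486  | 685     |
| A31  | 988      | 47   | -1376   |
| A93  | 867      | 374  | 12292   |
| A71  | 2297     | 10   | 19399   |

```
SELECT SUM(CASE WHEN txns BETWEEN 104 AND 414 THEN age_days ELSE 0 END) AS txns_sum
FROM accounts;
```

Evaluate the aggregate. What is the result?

acct=A46: ✗
acct=A43: ✗
acct=A30: ✓ → 581
acct=A64: ✓ → 176
acct=A27: ✗
acct=A74: ✓ → 3583
acct=A19: ✗
acct=A31: ✗
acct=A93: ✓ → 867
acct=A71: ✗
txns_sum = 581 + 176 + 3583 + 867 = 5207

5207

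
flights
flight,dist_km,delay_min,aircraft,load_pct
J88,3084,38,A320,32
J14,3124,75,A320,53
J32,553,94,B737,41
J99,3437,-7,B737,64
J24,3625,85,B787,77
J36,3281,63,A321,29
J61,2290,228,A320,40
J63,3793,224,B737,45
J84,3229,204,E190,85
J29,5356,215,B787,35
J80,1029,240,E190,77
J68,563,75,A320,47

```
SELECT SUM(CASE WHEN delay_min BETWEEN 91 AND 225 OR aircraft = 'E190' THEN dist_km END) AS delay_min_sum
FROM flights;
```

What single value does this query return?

13960

flight=J88: ✗
flight=J14: ✗
flight=J32: ✓ → 553
flight=J99: ✗
flight=J24: ✗
flight=J36: ✗
flight=J61: ✗
flight=J63: ✓ → 3793
flight=J84: ✓ → 3229
flight=J29: ✓ → 5356
flight=J80: ✓ → 1029
flight=J68: ✗
delay_min_sum = 553 + 3793 + 3229 + 5356 + 1029 = 13960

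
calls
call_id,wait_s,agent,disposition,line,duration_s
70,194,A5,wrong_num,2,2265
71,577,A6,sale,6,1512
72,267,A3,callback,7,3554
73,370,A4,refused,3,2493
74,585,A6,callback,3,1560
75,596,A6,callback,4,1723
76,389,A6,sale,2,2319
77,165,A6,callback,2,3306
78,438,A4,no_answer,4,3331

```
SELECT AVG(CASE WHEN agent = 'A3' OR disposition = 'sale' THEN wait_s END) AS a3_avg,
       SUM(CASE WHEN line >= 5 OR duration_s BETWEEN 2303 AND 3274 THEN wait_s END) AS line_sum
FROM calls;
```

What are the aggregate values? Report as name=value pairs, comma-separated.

a3_avg=411, line_sum=1603

[a3_avg: agent = 'A3' OR disposition = 'sale']
call_id=70: ✗
call_id=71: ✓ → 577
call_id=72: ✓ → 267
call_id=73: ✗
call_id=74: ✗
call_id=75: ✗
call_id=76: ✓ → 389
call_id=77: ✗
call_id=78: ✗
a3_avg = (577 + 267 + 389) / 3 = 411
—
[line_sum: line >= 5 OR duration_s BETWEEN 2303 AND 3274]
call_id=70: ✗
call_id=71: ✓ → 577
call_id=72: ✓ → 267
call_id=73: ✓ → 370
call_id=74: ✗
call_id=75: ✗
call_id=76: ✓ → 389
call_id=77: ✗
call_id=78: ✗
line_sum = 577 + 267 + 370 + 389 = 1603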